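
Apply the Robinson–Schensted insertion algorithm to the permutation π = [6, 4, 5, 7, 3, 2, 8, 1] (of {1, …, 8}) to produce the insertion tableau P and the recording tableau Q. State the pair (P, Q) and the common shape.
P = [1, 5, 7, 8] / [2] / [3] / [4] / [6];  Q = [1, 3, 4, 7] / [2] / [5] / [6] / [8];  common shape = (4, 1, 1, 1, 1)

Row-insert the values π_1, π_2, … into P one at a time, bumping the leftmost entry strictly greater than the inserted value down to the next row. The recording tableau Q records, in position (i, j), the step at which that cell was added to P.
  Insert 6 (step 1): P = [6];  Q = [1]
  Insert 4 (step 2): P = [4] / [6];  Q = [1] / [2]
  Insert 5 (step 3): P = [4, 5] / [6];  Q = [1, 3] / [2]
  Insert 7 (step 4): P = [4, 5, 7] / [6];  Q = [1, 3, 4] / [2]
  Insert 3 (step 5): P = [3, 5, 7] / [4] / [6];  Q = [1, 3, 4] / [2] / [5]
  Insert 2 (step 6): P = [2, 5, 7] / [3] / [4] / [6];  Q = [1, 3, 4] / [2] / [5] / [6]
  Insert 8 (step 7): P = [2, 5, 7, 8] / [3] / [4] / [6];  Q = [1, 3, 4, 7] / [2] / [5] / [6]
  Insert 1 (step 8): P = [1, 5, 7, 8] / [2] / [3] / [4] / [6];  Q = [1, 3, 4, 7] / [2] / [5] / [6] / [8]
Final shape: (4, 1, 1, 1, 1).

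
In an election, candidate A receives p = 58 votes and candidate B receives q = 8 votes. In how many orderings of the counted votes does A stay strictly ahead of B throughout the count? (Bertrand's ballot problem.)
Strict-lead orderings = 4351191000

Total orderings of the 66 votes with 58 for A: C(66, 58) = 5743572120. By the Bertrand ballot formula (Cycle Lemma / reflection principle), the number of orderings in which A is strictly ahead of B throughout is (p − q)/(p + q) · C(p + q, p) = (58 − 8)/(58 + 8) · 5743572120 = 4351191000.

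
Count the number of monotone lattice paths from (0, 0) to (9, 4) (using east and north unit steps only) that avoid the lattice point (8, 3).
Number of paths = 385

Total paths from (0, 0) to (9, 4): C(13, 9) = 715. Paths through (8, 3): (paths (0, 0) → (8, 3)) × (paths (8, 3) → (9, 4)) = C(11, 8) · C(2, 1) = 165 · 2 = 330. Avoidance count = 715 − 330 = 385.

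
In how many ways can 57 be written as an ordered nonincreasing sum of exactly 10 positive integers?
p(57, 10 parts) = 43214

Partitions of n into exactly k parts are in bijection with partitions of n − k into at most k parts (subtract 1 from each part). So p(57, exactly 10) = p(47, parts ≤ 10). Computing via the recurrence p(m, j) = p(m, j−1) + p(m−j, j) gives 43214.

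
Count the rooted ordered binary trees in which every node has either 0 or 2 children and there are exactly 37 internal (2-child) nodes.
C_37 = 45950804324621742364

These full binary trees are counted by the Catalan number C_n = (1/(n + 1)) · C(2n, n). For n = 37: C_37 = (1/38) · C(74, 37) = 1746130564335626209832/38 = 45950804324621742364.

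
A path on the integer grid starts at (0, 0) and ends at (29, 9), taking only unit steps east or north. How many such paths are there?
Number of paths = 163011640

A monotone lattice path from (0, 0) to (29, 9) consists of 29 east steps and 9 north steps in some order, so it is determined by which 29 of the 38 steps are east. The count is C(38, 29) = 163011640.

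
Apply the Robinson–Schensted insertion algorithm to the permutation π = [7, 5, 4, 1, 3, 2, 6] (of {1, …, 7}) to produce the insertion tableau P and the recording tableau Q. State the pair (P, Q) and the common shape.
P = [1, 2, 6] / [3] / [4] / [5] / [7];  Q = [1, 5, 7] / [2] / [3] / [4] / [6];  common shape = (3, 1, 1, 1, 1)

Row-insert the values π_1, π_2, … into P one at a time, bumping the leftmost entry strictly greater than the inserted value down to the next row. The recording tableau Q records, in position (i, j), the step at which that cell was added to P.
  Insert 7 (step 1): P = [7];  Q = [1]
  Insert 5 (step 2): P = [5] / [7];  Q = [1] / [2]
  Insert 4 (step 3): P = [4] / [5] / [7];  Q = [1] / [2] / [3]
  Insert 1 (step 4): P = [1] / [4] / [5] / [7];  Q = [1] / [2] / [3] / [4]
  Insert 3 (step 5): P = [1, 3] / [4] / [5] / [7];  Q = [1, 5] / [2] / [3] / [4]
  Insert 2 (step 6): P = [1, 2] / [3] / [4] / [5] / [7];  Q = [1, 5] / [2] / [3] / [4] / [6]
  Insert 6 (step 7): P = [1, 2, 6] / [3] / [4] / [5] / [7];  Q = [1, 5, 7] / [2] / [3] / [4] / [6]
Final shape: (3, 1, 1, 1, 1).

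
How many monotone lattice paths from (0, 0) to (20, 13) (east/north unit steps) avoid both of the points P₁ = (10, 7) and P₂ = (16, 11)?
Number of paths = 283119631

Inclusion–exclusion. Total paths: C(33, 20) = 573166440. Through P₁: C(17, 10)·C(16, 10) = 155739584. Through P₂: C(27, 16)·C(6, 4) = 195568425. Since P₁ is strictly southwest of P₂, a monotone path through both must visit P₁ then P₂; paths through both = C(17, 10)·C(10, 6)·C(6, 4) = 61261200. Avoid both = 573166440 − 155739584 − 195568425 + 61261200 = 283119631.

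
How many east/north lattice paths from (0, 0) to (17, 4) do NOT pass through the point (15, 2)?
Number of paths = 5169

Total paths from (0, 0) to (17, 4): C(21, 17) = 5985. Paths through (15, 2): (paths (0, 0) → (15, 2)) × (paths (15, 2) → (17, 4)) = C(17, 15) · C(4, 2) = 136 · 6 = 816. Avoidance count = 5985 − 816 = 5169.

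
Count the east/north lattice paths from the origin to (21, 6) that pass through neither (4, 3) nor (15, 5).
Number of paths = 166692

Inclusion–exclusion. Total paths: C(27, 21) = 296010. Through P₁: C(7, 4)·C(20, 17) = 39900. Through P₂: C(20, 15)·C(7, 6) = 108528. Since P₁ is strictly southwest of P₂, a monotone path through both must visit P₁ then P₂; paths through both = C(7, 4)·C(13, 11)·C(7, 6) = 19110. Avoid both = 296010 − 39900 − 108528 + 19110 = 166692.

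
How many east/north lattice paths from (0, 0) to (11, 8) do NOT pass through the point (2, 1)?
Number of paths = 41262

Total paths from (0, 0) to (11, 8): C(19, 11) = 75582. Paths through (2, 1): (paths (0, 0) → (2, 1)) × (paths (2, 1) → (11, 8)) = C(3, 2) · C(16, 9) = 3 · 11440 = 34320. Avoidance count = 75582 − 34320 = 41262.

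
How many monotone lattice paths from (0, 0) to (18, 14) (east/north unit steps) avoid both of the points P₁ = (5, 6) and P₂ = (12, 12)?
Number of paths = 323905028

Inclusion–exclusion. Total paths: C(32, 18) = 471435600. Through P₁: C(11, 5)·C(21, 13) = 94012380. Through P₂: C(24, 12)·C(8, 6) = 75716368. Since P₁ is strictly southwest of P₂, a monotone path through both must visit P₁ then P₂; paths through both = C(11, 5)·C(13, 7)·C(8, 6) = 22198176. Avoid both = 471435600 − 94012380 − 75716368 + 22198176 = 323905028.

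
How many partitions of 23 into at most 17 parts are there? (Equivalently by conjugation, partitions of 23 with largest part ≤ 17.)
p(23, parts ≤ 17) = 1236

Use the recurrence p(n, m) = p(n, m−1) + p(n−m, m): either the largest part is < m (count p(n, m−1)) or the largest part is exactly m (remove one copy of m, count p(n−m, m)). With p(0, ·) = 1 this gives p(23, parts ≤ 17) = 1236. (By conjugating Young diagrams, this also counts partitions of 23 into at most 17 parts.)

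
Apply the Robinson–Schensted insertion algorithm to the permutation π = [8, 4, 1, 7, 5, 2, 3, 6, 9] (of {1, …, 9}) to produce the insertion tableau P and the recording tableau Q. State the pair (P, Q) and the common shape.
P = [1, 2, 3, 6, 9] / [4, 5] / [7] / [8];  Q = [1, 4, 7, 8, 9] / [2, 5] / [3] / [6];  common shape = (5, 2, 1, 1)

Row-insert the values π_1, π_2, … into P one at a time, bumping the leftmost entry strictly greater than the inserted value down to the next row. The recording tableau Q records, in position (i, j), the step at which that cell was added to P.
  Insert 8 (step 1): P = [8];  Q = [1]
  Insert 4 (step 2): P = [4] / [8];  Q = [1] / [2]
  Insert 1 (step 3): P = [1] / [4] / [8];  Q = [1] / [2] / [3]
  Insert 7 (step 4): P = [1, 7] / [4] / [8];  Q = [1, 4] / [2] / [3]
  Insert 5 (step 5): P = [1, 5] / [4, 7] / [8];  Q = [1, 4] / [2, 5] / [3]
  Insert 2 (step 6): P = [1, 2] / [4, 5] / [7] / [8];  Q = [1, 4] / [2, 5] / [3] / [6]
  Insert 3 (step 7): P = [1, 2, 3] / [4, 5] / [7] / [8];  Q = [1, 4, 7] / [2, 5] / [3] / [6]
  Insert 6 (step 8): P = [1, 2, 3, 6] / [4, 5] / [7] / [8];  Q = [1, 4, 7, 8] / [2, 5] / [3] / [6]
  Insert 9 (step 9): P = [1, 2, 3, 6, 9] / [4, 5] / [7] / [8];  Q = [1, 4, 7, 8, 9] / [2, 5] / [3] / [6]
Final shape: (5, 2, 1, 1).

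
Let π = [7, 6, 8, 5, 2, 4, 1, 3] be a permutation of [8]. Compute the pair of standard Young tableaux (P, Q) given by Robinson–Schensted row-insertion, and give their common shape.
P = [1, 3] / [2, 4] / [5, 8] / [6] / [7];  Q = [1, 3] / [2, 6] / [4, 8] / [5] / [7];  common shape = (2, 2, 2, 1, 1)

Row-insert the values π_1, π_2, … into P one at a time, bumping the leftmost entry strictly greater than the inserted value down to the next row. The recording tableau Q records, in position (i, j), the step at which that cell was added to P.
  Insert 7 (step 1): P = [7];  Q = [1]
  Insert 6 (step 2): P = [6] / [7];  Q = [1] / [2]
  Insert 8 (step 3): P = [6, 8] / [7];  Q = [1, 3] / [2]
  Insert 5 (step 4): P = [5, 8] / [6] / [7];  Q = [1, 3] / [2] / [4]
  Insert 2 (step 5): P = [2, 8] / [5] / [6] / [7];  Q = [1, 3] / [2] / [4] / [5]
  Insert 4 (step 6): P = [2, 4] / [5, 8] / [6] / [7];  Q = [1, 3] / [2, 6] / [4] / [5]
  Insert 1 (step 7): P = [1, 4] / [2, 8] / [5] / [6] / [7];  Q = [1, 3] / [2, 6] / [4] / [5] / [7]
  Insert 3 (step 8): P = [1, 3] / [2, 4] / [5, 8] / [6] / [7];  Q = [1, 3] / [2, 6] / [4, 8] / [5] / [7]
Final shape: (2, 2, 2, 1, 1).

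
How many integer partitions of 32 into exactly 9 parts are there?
p(32, 9 parts) = 887

Partitions of n into exactly k parts are in bijection with partitions of n − k into at most k parts (subtract 1 from each part). So p(32, exactly 9) = p(23, parts ≤ 9). Computing via the recurrence p(m, j) = p(m, j−1) + p(m−j, j) gives 887.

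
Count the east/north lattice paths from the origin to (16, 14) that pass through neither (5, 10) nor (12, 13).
Number of paths = 117123880

Inclusion–exclusion. Total paths: C(30, 16) = 145422675. Through P₁: C(15, 5)·C(15, 11) = 4099095. Through P₂: C(25, 12)·C(5, 4) = 26001500. Since P₁ is strictly southwest of P₂, a monotone path through both must visit P₁ then P₂; paths through both = C(15, 5)·C(10, 7)·C(5, 4) = 1801800. Avoid both = 145422675 − 4099095 − 26001500 + 1801800 = 117123880.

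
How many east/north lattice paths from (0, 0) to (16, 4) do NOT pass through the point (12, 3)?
Number of paths = 2570

Total paths from (0, 0) to (16, 4): C(20, 16) = 4845. Paths through (12, 3): (paths (0, 0) → (12, 3)) × (paths (12, 3) → (16, 4)) = C(15, 12) · C(5, 4) = 455 · 5 = 2275. Avoidance count = 4845 − 2275 = 2570.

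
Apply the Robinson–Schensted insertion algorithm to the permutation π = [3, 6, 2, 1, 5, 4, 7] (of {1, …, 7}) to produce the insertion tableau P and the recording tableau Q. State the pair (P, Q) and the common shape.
P = [1, 4, 7] / [2, 5] / [3, 6];  Q = [1, 2, 7] / [3, 5] / [4, 6];  common shape = (3, 2, 2)

Row-insert the values π_1, π_2, … into P one at a time, bumping the leftmost entry strictly greater than the inserted value down to the next row. The recording tableau Q records, in position (i, j), the step at which that cell was added to P.
  Insert 3 (step 1): P = [3];  Q = [1]
  Insert 6 (step 2): P = [3, 6];  Q = [1, 2]
  Insert 2 (step 3): P = [2, 6] / [3];  Q = [1, 2] / [3]
  Insert 1 (step 4): P = [1, 6] / [2] / [3];  Q = [1, 2] / [3] / [4]
  Insert 5 (step 5): P = [1, 5] / [2, 6] / [3];  Q = [1, 2] / [3, 5] / [4]
  Insert 4 (step 6): P = [1, 4] / [2, 5] / [3, 6];  Q = [1, 2] / [3, 5] / [4, 6]
  Insert 7 (step 7): P = [1, 4, 7] / [2, 5] / [3, 6];  Q = [1, 2, 7] / [3, 5] / [4, 6]
Final shape: (3, 2, 2).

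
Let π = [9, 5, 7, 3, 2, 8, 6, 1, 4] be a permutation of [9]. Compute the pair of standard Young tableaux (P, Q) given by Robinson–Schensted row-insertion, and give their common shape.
P = [1, 4, 8] / [2, 6] / [3, 7] / [5] / [9];  Q = [1, 3, 6] / [2, 7] / [4, 9] / [5] / [8];  common shape = (3, 2, 2, 1, 1)

Row-insert the values π_1, π_2, … into P one at a time, bumping the leftmost entry strictly greater than the inserted value down to the next row. The recording tableau Q records, in position (i, j), the step at which that cell was added to P.
  Insert 9 (step 1): P = [9];  Q = [1]
  Insert 5 (step 2): P = [5] / [9];  Q = [1] / [2]
  Insert 7 (step 3): P = [5, 7] / [9];  Q = [1, 3] / [2]
  Insert 3 (step 4): P = [3, 7] / [5] / [9];  Q = [1, 3] / [2] / [4]
  Insert 2 (step 5): P = [2, 7] / [3] / [5] / [9];  Q = [1, 3] / [2] / [4] / [5]
  Insert 8 (step 6): P = [2, 7, 8] / [3] / [5] / [9];  Q = [1, 3, 6] / [2] / [4] / [5]
  Insert 6 (step 7): P = [2, 6, 8] / [3, 7] / [5] / [9];  Q = [1, 3, 6] / [2, 7] / [4] / [5]
  Insert 1 (step 8): P = [1, 6, 8] / [2, 7] / [3] / [5] / [9];  Q = [1, 3, 6] / [2, 7] / [4] / [5] / [8]
  Insert 4 (step 9): P = [1, 4, 8] / [2, 6] / [3, 7] / [5] / [9];  Q = [1, 3, 6] / [2, 7] / [4, 9] / [5] / [8]
Final shape: (3, 2, 2, 1, 1).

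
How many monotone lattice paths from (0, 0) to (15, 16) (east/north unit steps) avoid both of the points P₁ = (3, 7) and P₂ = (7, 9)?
Number of paths = 203235195

Inclusion–exclusion. Total paths: C(31, 15) = 300540195. Through P₁: C(10, 3)·C(21, 12) = 35271600. Through P₂: C(16, 7)·C(15, 8) = 73616400. Since P₁ is strictly southwest of P₂, a monotone path through both must visit P₁ then P₂; paths through both = C(10, 3)·C(6, 4)·C(15, 8) = 11583000. Avoid both = 300540195 − 35271600 − 73616400 + 11583000 = 203235195.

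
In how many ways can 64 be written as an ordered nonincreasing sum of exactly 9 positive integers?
p(64, 9 parts) = 79403

Partitions of n into exactly k parts are in bijection with partitions of n − k into at most k parts (subtract 1 from each part). So p(64, exactly 9) = p(55, parts ≤ 9). Computing via the recurrence p(m, j) = p(m, j−1) + p(m−j, j) gives 79403.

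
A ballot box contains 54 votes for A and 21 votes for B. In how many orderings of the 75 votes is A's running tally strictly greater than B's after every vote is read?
Strict-lead orderings = 925555503026503448

Total orderings of the 75 votes with 54 for A: C(75, 54) = 2103535234151144200. By the Bertrand ballot formula (Cycle Lemma / reflection principle), the number of orderings in which A is strictly ahead of B throughout is (p − q)/(p + q) · C(p + q, p) = (54 − 21)/(54 + 21) · 2103535234151144200 = 925555503026503448.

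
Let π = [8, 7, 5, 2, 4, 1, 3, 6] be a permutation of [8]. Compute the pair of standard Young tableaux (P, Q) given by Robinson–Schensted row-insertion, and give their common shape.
P = [1, 3, 6] / [2, 4] / [5] / [7] / [8];  Q = [1, 5, 8] / [2, 7] / [3] / [4] / [6];  common shape = (3, 2, 1, 1, 1)

Row-insert the values π_1, π_2, … into P one at a time, bumping the leftmost entry strictly greater than the inserted value down to the next row. The recording tableau Q records, in position (i, j), the step at which that cell was added to P.
  Insert 8 (step 1): P = [8];  Q = [1]
  Insert 7 (step 2): P = [7] / [8];  Q = [1] / [2]
  Insert 5 (step 3): P = [5] / [7] / [8];  Q = [1] / [2] / [3]
  Insert 2 (step 4): P = [2] / [5] / [7] / [8];  Q = [1] / [2] / [3] / [4]
  Insert 4 (step 5): P = [2, 4] / [5] / [7] / [8];  Q = [1, 5] / [2] / [3] / [4]
  Insert 1 (step 6): P = [1, 4] / [2] / [5] / [7] / [8];  Q = [1, 5] / [2] / [3] / [4] / [6]
  Insert 3 (step 7): P = [1, 3] / [2, 4] / [5] / [7] / [8];  Q = [1, 5] / [2, 7] / [3] / [4] / [6]
  Insert 6 (step 8): P = [1, 3, 6] / [2, 4] / [5] / [7] / [8];  Q = [1, 5, 8] / [2, 7] / [3] / [4] / [6]
Final shape: (3, 2, 1, 1, 1).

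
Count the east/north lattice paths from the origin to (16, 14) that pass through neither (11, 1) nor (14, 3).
Number of paths = 145276179

Inclusion–exclusion. Total paths: C(30, 16) = 145422675. Through P₁: C(12, 11)·C(18, 5) = 102816. Through P₂: C(17, 14)·C(13, 2) = 53040. Since P₁ is strictly southwest of P₂, a monotone path through both must visit P₁ then P₂; paths through both = C(12, 11)·C(5, 3)·C(13, 2) = 9360. Avoid both = 145422675 − 102816 − 53040 + 9360 = 145276179.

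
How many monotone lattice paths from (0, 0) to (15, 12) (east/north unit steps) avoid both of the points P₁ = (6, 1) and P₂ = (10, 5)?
Number of paths = 14217844

Inclusion–exclusion. Total paths: C(27, 15) = 17383860. Through P₁: C(7, 6)·C(20, 9) = 1175720. Through P₂: C(15, 10)·C(12, 5) = 2378376. Since P₁ is strictly southwest of P₂, a monotone path through both must visit P₁ then P₂; paths through both = C(7, 6)·C(8, 4)·C(12, 5) = 388080. Avoid both = 17383860 − 1175720 − 2378376 + 388080 = 14217844.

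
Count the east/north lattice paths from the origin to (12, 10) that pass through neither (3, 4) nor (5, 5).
Number of paths = 355047

Inclusion–exclusion. Total paths: C(22, 12) = 646646. Through P₁: C(7, 3)·C(15, 9) = 175175. Through P₂: C(10, 5)·C(12, 7) = 199584. Since P₁ is strictly southwest of P₂, a monotone path through both must visit P₁ then P₂; paths through both = C(7, 3)·C(3, 2)·C(12, 7) = 83160. Avoid both = 646646 − 175175 − 199584 + 83160 = 355047.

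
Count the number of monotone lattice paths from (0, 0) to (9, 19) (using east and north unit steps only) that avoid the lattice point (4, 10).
Number of paths = 4902898

Total paths from (0, 0) to (9, 19): C(28, 9) = 6906900. Paths through (4, 10): (paths (0, 0) → (4, 10)) × (paths (4, 10) → (9, 19)) = C(14, 4) · C(14, 5) = 1001 · 2002 = 2004002. Avoidance count = 6906900 − 2004002 = 4902898.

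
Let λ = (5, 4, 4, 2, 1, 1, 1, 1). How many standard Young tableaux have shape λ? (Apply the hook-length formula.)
# SYT of shape (5, 4, 4, 2, 1, 1, 1, 1) = 23279256

Hook-length formula: f^λ = n! / Π hook(c), product over all cells c of the Young diagram. For λ = (5, 4, 4, 2, 1, 1, 1, 1), n = 19 boxes. Hook lengths by row (left-to-right, top-to-bottom): [12, 7, 5, 4, 1]; [10, 5, 3, 2]; [9, 4, 2, 1]; [6, 1]; [4]; [3]; [2]; [1]. Product of hooks = 5225472000. So f^λ = 19! / 5225472000 = 121645100408832000 / 5225472000 = 23279256.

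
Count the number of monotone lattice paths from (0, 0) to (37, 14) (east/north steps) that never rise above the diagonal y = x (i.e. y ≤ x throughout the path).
Number of paths = 816446005200

By the reflection principle (André's argument), the number of monotone paths to (37, 14) with n ≤ m that never go above y = x is C(51, 37) − C(51, 38) = 1292706174900 − 476260169700 = 816446005200.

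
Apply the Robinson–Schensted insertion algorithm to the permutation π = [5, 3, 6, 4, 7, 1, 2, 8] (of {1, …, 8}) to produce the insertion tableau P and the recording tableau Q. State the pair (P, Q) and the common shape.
P = [1, 2, 7, 8] / [3, 4] / [5, 6];  Q = [1, 3, 5, 8] / [2, 4] / [6, 7];  common shape = (4, 2, 2)

Row-insert the values π_1, π_2, … into P one at a time, bumping the leftmost entry strictly greater than the inserted value down to the next row. The recording tableau Q records, in position (i, j), the step at which that cell was added to P.
  Insert 5 (step 1): P = [5];  Q = [1]
  Insert 3 (step 2): P = [3] / [5];  Q = [1] / [2]
  Insert 6 (step 3): P = [3, 6] / [5];  Q = [1, 3] / [2]
  Insert 4 (step 4): P = [3, 4] / [5, 6];  Q = [1, 3] / [2, 4]
  Insert 7 (step 5): P = [3, 4, 7] / [5, 6];  Q = [1, 3, 5] / [2, 4]
  Insert 1 (step 6): P = [1, 4, 7] / [3, 6] / [5];  Q = [1, 3, 5] / [2, 4] / [6]
  Insert 2 (step 7): P = [1, 2, 7] / [3, 4] / [5, 6];  Q = [1, 3, 5] / [2, 4] / [6, 7]
  Insert 8 (step 8): P = [1, 2, 7, 8] / [3, 4] / [5, 6];  Q = [1, 3, 5, 8] / [2, 4] / [6, 7]
Final shape: (4, 2, 2).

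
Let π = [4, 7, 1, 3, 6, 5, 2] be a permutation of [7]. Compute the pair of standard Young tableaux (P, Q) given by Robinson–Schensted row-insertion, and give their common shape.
P = [1, 2, 5] / [3, 6] / [4] / [7];  Q = [1, 2, 5] / [3, 4] / [6] / [7];  common shape = (3, 2, 1, 1)

Row-insert the values π_1, π_2, … into P one at a time, bumping the leftmost entry strictly greater than the inserted value down to the next row. The recording tableau Q records, in position (i, j), the step at which that cell was added to P.
  Insert 4 (step 1): P = [4];  Q = [1]
  Insert 7 (step 2): P = [4, 7];  Q = [1, 2]
  Insert 1 (step 3): P = [1, 7] / [4];  Q = [1, 2] / [3]
  Insert 3 (step 4): P = [1, 3] / [4, 7];  Q = [1, 2] / [3, 4]
  Insert 6 (step 5): P = [1, 3, 6] / [4, 7];  Q = [1, 2, 5] / [3, 4]
  Insert 5 (step 6): P = [1, 3, 5] / [4, 6] / [7];  Q = [1, 2, 5] / [3, 4] / [6]
  Insert 2 (step 7): P = [1, 2, 5] / [3, 6] / [4] / [7];  Q = [1, 2, 5] / [3, 4] / [6] / [7]
Final shape: (3, 2, 1, 1).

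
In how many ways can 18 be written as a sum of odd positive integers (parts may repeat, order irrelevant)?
p_odd(18) = 46

Enumerate partitions using only odd parts via the recurrence o(n, m) = o(n, m−2) + o(n−m, m) over odd m, starting from the largest odd part ≤ n. This gives p_odd(18) = 46. (Euler's theorem: equals the count of distinct-part partitions.)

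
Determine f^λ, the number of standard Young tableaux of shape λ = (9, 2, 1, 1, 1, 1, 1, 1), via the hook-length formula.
# SYT of shape (9, 2, 1, 1, 1, 1, 1, 1) = 85085

Hook-length formula: f^λ = n! / Π hook(c), product over all cells c of the Young diagram. For λ = (9, 2, 1, 1, 1, 1, 1, 1), n = 17 boxes. Hook lengths by row (left-to-right, top-to-bottom): [16, 9, 7, 6, 5, 4, 3, 2, 1]; [8, 1]; [6]; [5]; [4]; [3]; [2]; [1]. Product of hooks = 4180377600. So f^λ = 17! / 4180377600 = 355687428096000 / 4180377600 = 85085.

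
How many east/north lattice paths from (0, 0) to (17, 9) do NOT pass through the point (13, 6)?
Number of paths = 2174930

Total paths from (0, 0) to (17, 9): C(26, 17) = 3124550. Paths through (13, 6): (paths (0, 0) → (13, 6)) × (paths (13, 6) → (17, 9)) = C(19, 13) · C(7, 4) = 27132 · 35 = 949620. Avoidance count = 3124550 − 949620 = 2174930.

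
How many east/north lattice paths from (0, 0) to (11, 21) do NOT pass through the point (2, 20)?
Number of paths = 129022170

Total paths from (0, 0) to (11, 21): C(32, 11) = 129024480. Paths through (2, 20): (paths (0, 0) → (2, 20)) × (paths (2, 20) → (11, 21)) = C(22, 2) · C(10, 9) = 231 · 10 = 2310. Avoidance count = 129024480 − 2310 = 129022170.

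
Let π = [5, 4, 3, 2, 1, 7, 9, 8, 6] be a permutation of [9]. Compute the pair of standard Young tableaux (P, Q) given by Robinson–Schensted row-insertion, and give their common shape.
P = [1, 6, 8] / [2, 7] / [3, 9] / [4] / [5];  Q = [1, 6, 7] / [2, 8] / [3, 9] / [4] / [5];  common shape = (3, 2, 2, 1, 1)

Row-insert the values π_1, π_2, … into P one at a time, bumping the leftmost entry strictly greater than the inserted value down to the next row. The recording tableau Q records, in position (i, j), the step at which that cell was added to P.
  Insert 5 (step 1): P = [5];  Q = [1]
  Insert 4 (step 2): P = [4] / [5];  Q = [1] / [2]
  Insert 3 (step 3): P = [3] / [4] / [5];  Q = [1] / [2] / [3]
  Insert 2 (step 4): P = [2] / [3] / [4] / [5];  Q = [1] / [2] / [3] / [4]
  Insert 1 (step 5): P = [1] / [2] / [3] / [4] / [5];  Q = [1] / [2] / [3] / [4] / [5]
  Insert 7 (step 6): P = [1, 7] / [2] / [3] / [4] / [5];  Q = [1, 6] / [2] / [3] / [4] / [5]
  Insert 9 (step 7): P = [1, 7, 9] / [2] / [3] / [4] / [5];  Q = [1, 6, 7] / [2] / [3] / [4] / [5]
  Insert 8 (step 8): P = [1, 7, 8] / [2, 9] / [3] / [4] / [5];  Q = [1, 6, 7] / [2, 8] / [3] / [4] / [5]
  Insert 6 (step 9): P = [1, 6, 8] / [2, 7] / [3, 9] / [4] / [5];  Q = [1, 6, 7] / [2, 8] / [3, 9] / [4] / [5]
Final shape: (3, 2, 2, 1, 1).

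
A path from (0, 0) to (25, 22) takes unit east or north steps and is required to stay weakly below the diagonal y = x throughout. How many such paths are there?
Number of paths = 2282138106804

By the reflection principle (André's argument), the number of monotone paths to (25, 22) with n ≤ m that never go above y = x is C(47, 25) − C(47, 26) = 14833897694226 − 12551759587422 = 2282138106804.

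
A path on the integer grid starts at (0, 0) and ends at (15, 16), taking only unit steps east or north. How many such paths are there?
Number of paths = 300540195

A monotone lattice path from (0, 0) to (15, 16) consists of 15 east steps and 16 north steps in some order, so it is determined by which 15 of the 31 steps are east. The count is C(31, 15) = 300540195.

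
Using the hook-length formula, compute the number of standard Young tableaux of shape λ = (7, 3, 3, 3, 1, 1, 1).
# SYT of shape (7, 3, 3, 3, 1, 1, 1) = 18653250

Hook-length formula: f^λ = n! / Π hook(c), product over all cells c of the Young diagram. For λ = (7, 3, 3, 3, 1, 1, 1), n = 19 boxes. Hook lengths by row (left-to-right, top-to-bottom): [13, 9, 8, 4, 3, 2, 1]; [8, 4, 3]; [7, 3, 2]; [6, 2, 1]; [3]; [2]; [1]. Product of hooks = 6521389056. So f^λ = 19! / 6521389056 = 121645100408832000 / 6521389056 = 18653250.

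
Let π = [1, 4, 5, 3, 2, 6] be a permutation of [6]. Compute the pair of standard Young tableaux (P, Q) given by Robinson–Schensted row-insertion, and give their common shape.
P = [1, 2, 5, 6] / [3] / [4];  Q = [1, 2, 3, 6] / [4] / [5];  common shape = (4, 1, 1)

Row-insert the values π_1, π_2, … into P one at a time, bumping the leftmost entry strictly greater than the inserted value down to the next row. The recording tableau Q records, in position (i, j), the step at which that cell was added to P.
  Insert 1 (step 1): P = [1];  Q = [1]
  Insert 4 (step 2): P = [1, 4];  Q = [1, 2]
  Insert 5 (step 3): P = [1, 4, 5];  Q = [1, 2, 3]
  Insert 3 (step 4): P = [1, 3, 5] / [4];  Q = [1, 2, 3] / [4]
  Insert 2 (step 5): P = [1, 2, 5] / [3] / [4];  Q = [1, 2, 3] / [4] / [5]
  Insert 6 (step 6): P = [1, 2, 5, 6] / [3] / [4];  Q = [1, 2, 3, 6] / [4] / [5]
Final shape: (4, 1, 1).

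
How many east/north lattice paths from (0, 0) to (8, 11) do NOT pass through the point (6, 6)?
Number of paths = 56178

Total paths from (0, 0) to (8, 11): C(19, 8) = 75582. Paths through (6, 6): (paths (0, 0) → (6, 6)) × (paths (6, 6) → (8, 11)) = C(12, 6) · C(7, 2) = 924 · 21 = 19404. Avoidance count = 75582 − 19404 = 56178.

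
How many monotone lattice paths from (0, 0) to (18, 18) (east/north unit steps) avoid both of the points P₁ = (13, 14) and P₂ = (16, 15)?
Number of paths = 4344719550

Inclusion–exclusion. Total paths: C(36, 18) = 9075135300. Through P₁: C(27, 13)·C(9, 5) = 2527345800. Through P₂: C(31, 16)·C(5, 2) = 3005401950. Since P₁ is strictly southwest of P₂, a monotone path through both must visit P₁ then P₂; paths through both = C(27, 13)·C(4, 3)·C(5, 2) = 802332000. Avoid both = 9075135300 − 2527345800 − 3005401950 + 802332000 = 4344719550.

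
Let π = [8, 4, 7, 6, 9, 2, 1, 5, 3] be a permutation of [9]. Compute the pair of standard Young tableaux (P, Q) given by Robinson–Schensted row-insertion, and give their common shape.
P = [1, 3, 9] / [2, 5] / [4, 6] / [7] / [8];  Q = [1, 3, 5] / [2, 8] / [4, 9] / [6] / [7];  common shape = (3, 2, 2, 1, 1)

Row-insert the values π_1, π_2, … into P one at a time, bumping the leftmost entry strictly greater than the inserted value down to the next row. The recording tableau Q records, in position (i, j), the step at which that cell was added to P.
  Insert 8 (step 1): P = [8];  Q = [1]
  Insert 4 (step 2): P = [4] / [8];  Q = [1] / [2]
  Insert 7 (step 3): P = [4, 7] / [8];  Q = [1, 3] / [2]
  Insert 6 (step 4): P = [4, 6] / [7] / [8];  Q = [1, 3] / [2] / [4]
  Insert 9 (step 5): P = [4, 6, 9] / [7] / [8];  Q = [1, 3, 5] / [2] / [4]
  Insert 2 (step 6): P = [2, 6, 9] / [4] / [7] / [8];  Q = [1, 3, 5] / [2] / [4] / [6]
  Insert 1 (step 7): P = [1, 6, 9] / [2] / [4] / [7] / [8];  Q = [1, 3, 5] / [2] / [4] / [6] / [7]
  Insert 5 (step 8): P = [1, 5, 9] / [2, 6] / [4] / [7] / [8];  Q = [1, 3, 5] / [2, 8] / [4] / [6] / [7]
  Insert 3 (step 9): P = [1, 3, 9] / [2, 5] / [4, 6] / [7] / [8];  Q = [1, 3, 5] / [2, 8] / [4, 9] / [6] / [7]
Final shape: (3, 2, 2, 1, 1).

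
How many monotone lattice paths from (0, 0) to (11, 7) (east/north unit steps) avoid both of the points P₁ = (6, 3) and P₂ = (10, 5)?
Number of paths = 16011

Inclusion–exclusion. Total paths: C(18, 11) = 31824. Through P₁: C(9, 6)·C(9, 5) = 10584. Through P₂: C(15, 10)·C(3, 1) = 9009. Since P₁ is strictly southwest of P₂, a monotone path through both must visit P₁ then P₂; paths through both = C(9, 6)·C(6, 4)·C(3, 1) = 3780. Avoid both = 31824 − 10584 − 9009 + 3780 = 16011.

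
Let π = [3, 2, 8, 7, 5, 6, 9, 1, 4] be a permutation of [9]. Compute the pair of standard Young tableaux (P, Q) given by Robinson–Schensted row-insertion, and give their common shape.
P = [1, 4, 6, 9] / [2, 5] / [3, 7] / [8];  Q = [1, 3, 6, 7] / [2, 4] / [5, 9] / [8];  common shape = (4, 2, 2, 1)

Row-insert the values π_1, π_2, … into P one at a time, bumping the leftmost entry strictly greater than the inserted value down to the next row. The recording tableau Q records, in position (i, j), the step at which that cell was added to P.
  Insert 3 (step 1): P = [3];  Q = [1]
  Insert 2 (step 2): P = [2] / [3];  Q = [1] / [2]
  Insert 8 (step 3): P = [2, 8] / [3];  Q = [1, 3] / [2]
  Insert 7 (step 4): P = [2, 7] / [3, 8];  Q = [1, 3] / [2, 4]
  Insert 5 (step 5): P = [2, 5] / [3, 7] / [8];  Q = [1, 3] / [2, 4] / [5]
  Insert 6 (step 6): P = [2, 5, 6] / [3, 7] / [8];  Q = [1, 3, 6] / [2, 4] / [5]
  Insert 9 (step 7): P = [2, 5, 6, 9] / [3, 7] / [8];  Q = [1, 3, 6, 7] / [2, 4] / [5]
  Insert 1 (step 8): P = [1, 5, 6, 9] / [2, 7] / [3] / [8];  Q = [1, 3, 6, 7] / [2, 4] / [5] / [8]
  Insert 4 (step 9): P = [1, 4, 6, 9] / [2, 5] / [3, 7] / [8];  Q = [1, 3, 6, 7] / [2, 4] / [5, 9] / [8]
Final shape: (4, 2, 2, 1).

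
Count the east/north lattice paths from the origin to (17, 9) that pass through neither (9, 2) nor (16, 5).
Number of paths = 2701880

Inclusion–exclusion. Total paths: C(26, 17) = 3124550. Through P₁: C(11, 9)·C(15, 8) = 353925. Through P₂: C(21, 16)·C(5, 1) = 101745. Since P₁ is strictly southwest of P₂, a monotone path through both must visit P₁ then P₂; paths through both = C(11, 9)·C(10, 7)·C(5, 1) = 33000. Avoid both = 3124550 − 353925 − 101745 + 33000 = 2701880.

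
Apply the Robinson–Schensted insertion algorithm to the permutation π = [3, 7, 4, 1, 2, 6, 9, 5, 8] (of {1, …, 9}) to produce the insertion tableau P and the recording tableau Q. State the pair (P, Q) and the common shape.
P = [1, 2, 5, 8] / [3, 4, 6, 9] / [7];  Q = [1, 2, 6, 7] / [3, 5, 8, 9] / [4];  common shape = (4, 4, 1)

Row-insert the values π_1, π_2, … into P one at a time, bumping the leftmost entry strictly greater than the inserted value down to the next row. The recording tableau Q records, in position (i, j), the step at which that cell was added to P.
  Insert 3 (step 1): P = [3];  Q = [1]
  Insert 7 (step 2): P = [3, 7];  Q = [1, 2]
  Insert 4 (step 3): P = [3, 4] / [7];  Q = [1, 2] / [3]
  Insert 1 (step 4): P = [1, 4] / [3] / [7];  Q = [1, 2] / [3] / [4]
  Insert 2 (step 5): P = [1, 2] / [3, 4] / [7];  Q = [1, 2] / [3, 5] / [4]
  Insert 6 (step 6): P = [1, 2, 6] / [3, 4] / [7];  Q = [1, 2, 6] / [3, 5] / [4]
  Insert 9 (step 7): P = [1, 2, 6, 9] / [3, 4] / [7];  Q = [1, 2, 6, 7] / [3, 5] / [4]
  Insert 5 (step 8): P = [1, 2, 5, 9] / [3, 4, 6] / [7];  Q = [1, 2, 6, 7] / [3, 5, 8] / [4]
  Insert 8 (step 9): P = [1, 2, 5, 8] / [3, 4, 6, 9] / [7];  Q = [1, 2, 6, 7] / [3, 5, 8, 9] / [4]
Final shape: (4, 4, 1).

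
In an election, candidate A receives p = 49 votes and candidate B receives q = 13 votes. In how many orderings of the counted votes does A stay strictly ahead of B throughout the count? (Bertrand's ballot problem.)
Strict-lead orderings = 4824163302300

Total orderings of the 62 votes with 49 for A: C(62, 49) = 8308281242850. By the Bertrand ballot formula (Cycle Lemma / reflection principle), the number of orderings in which A is strictly ahead of B throughout is (p − q)/(p + q) · C(p + q, p) = (49 − 13)/(49 + 13) · 8308281242850 = 4824163302300.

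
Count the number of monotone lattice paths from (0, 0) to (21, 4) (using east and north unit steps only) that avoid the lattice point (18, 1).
Number of paths = 12270

Total paths from (0, 0) to (21, 4): C(25, 21) = 12650. Paths through (18, 1): (paths (0, 0) → (18, 1)) × (paths (18, 1) → (21, 4)) = C(19, 18) · C(6, 3) = 19 · 20 = 380. Avoidance count = 12650 − 380 = 12270.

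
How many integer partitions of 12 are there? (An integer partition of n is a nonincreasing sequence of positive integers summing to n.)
p(12) = 77

List all partitions of 12: 12, 11+1, 10+2, 10+1+1, 9+3, 9+2+1, 9+1+1+1, 8+4, 8+3+1, 8+2+2, 8+2+1+1, 8+1+1+1+1, 7+5, 7+4+1, 7+3+2, 7+3+1+1, 7+2+2+1, 7+2+1+1+1, 7+1+1+1+1+1, 6+6, 6+5+1, 6+4+2, 6+4+1+1, 6+3+3, 6+3+2+1, 6+3+1+1+1, 6+2+2+2, 6+2+2+1+1, 6+2+1+1+1+1, 6+1+1+1+1+1+1, … (77 total). Counting them gives p(12) = 77.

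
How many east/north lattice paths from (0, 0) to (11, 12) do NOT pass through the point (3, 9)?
Number of paths = 1315778

Total paths from (0, 0) to (11, 12): C(23, 11) = 1352078. Paths through (3, 9): (paths (0, 0) → (3, 9)) × (paths (3, 9) → (11, 12)) = C(12, 3) · C(11, 8) = 220 · 165 = 36300. Avoidance count = 1352078 − 36300 = 1315778.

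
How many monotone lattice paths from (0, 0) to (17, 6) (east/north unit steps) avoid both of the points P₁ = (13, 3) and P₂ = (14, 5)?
Number of paths = 41555

Inclusion–exclusion. Total paths: C(23, 17) = 100947. Through P₁: C(16, 13)·C(7, 4) = 19600. Through P₂: C(19, 14)·C(4, 3) = 46512. Since P₁ is strictly southwest of P₂, a monotone path through both must visit P₁ then P₂; paths through both = C(16, 13)·C(3, 1)·C(4, 3) = 6720. Avoid both = 100947 − 19600 − 46512 + 6720 = 41555.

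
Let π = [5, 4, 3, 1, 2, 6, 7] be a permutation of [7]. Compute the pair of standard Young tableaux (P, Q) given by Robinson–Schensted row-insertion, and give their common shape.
P = [1, 2, 6, 7] / [3] / [4] / [5];  Q = [1, 5, 6, 7] / [2] / [3] / [4];  common shape = (4, 1, 1, 1)

Row-insert the values π_1, π_2, … into P one at a time, bumping the leftmost entry strictly greater than the inserted value down to the next row. The recording tableau Q records, in position (i, j), the step at which that cell was added to P.
  Insert 5 (step 1): P = [5];  Q = [1]
  Insert 4 (step 2): P = [4] / [5];  Q = [1] / [2]
  Insert 3 (step 3): P = [3] / [4] / [5];  Q = [1] / [2] / [3]
  Insert 1 (step 4): P = [1] / [3] / [4] / [5];  Q = [1] / [2] / [3] / [4]
  Insert 2 (step 5): P = [1, 2] / [3] / [4] / [5];  Q = [1, 5] / [2] / [3] / [4]
  Insert 6 (step 6): P = [1, 2, 6] / [3] / [4] / [5];  Q = [1, 5, 6] / [2] / [3] / [4]
  Insert 7 (step 7): P = [1, 2, 6, 7] / [3] / [4] / [5];  Q = [1, 5, 6, 7] / [2] / [3] / [4]
Final shape: (4, 1, 1, 1).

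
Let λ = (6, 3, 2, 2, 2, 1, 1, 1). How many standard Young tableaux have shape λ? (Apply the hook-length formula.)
# SYT of shape (6, 3, 2, 2, 2, 1, 1, 1) = 5361664

Hook-length formula: f^λ = n! / Π hook(c), product over all cells c of the Young diagram. For λ = (6, 3, 2, 2, 2, 1, 1, 1), n = 18 boxes. Hook lengths by row (left-to-right, top-to-bottom): [13, 9, 5, 3, 2, 1]; [9, 5, 1]; [7, 3]; [6, 2]; [5, 1]; [3]; [2]; [1]. Product of hooks = 1194102000. So f^λ = 18! / 1194102000 = 6402373705728000 / 1194102000 = 5361664.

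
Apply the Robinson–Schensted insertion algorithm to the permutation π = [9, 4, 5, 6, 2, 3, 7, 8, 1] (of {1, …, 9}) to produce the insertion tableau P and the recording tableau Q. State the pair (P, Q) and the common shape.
P = [1, 3, 6, 7, 8] / [2, 5] / [4] / [9];  Q = [1, 3, 4, 7, 8] / [2, 6] / [5] / [9];  common shape = (5, 2, 1, 1)

Row-insert the values π_1, π_2, … into P one at a time, bumping the leftmost entry strictly greater than the inserted value down to the next row. The recording tableau Q records, in position (i, j), the step at which that cell was added to P.
  Insert 9 (step 1): P = [9];  Q = [1]
  Insert 4 (step 2): P = [4] / [9];  Q = [1] / [2]
  Insert 5 (step 3): P = [4, 5] / [9];  Q = [1, 3] / [2]
  Insert 6 (step 4): P = [4, 5, 6] / [9];  Q = [1, 3, 4] / [2]
  Insert 2 (step 5): P = [2, 5, 6] / [4] / [9];  Q = [1, 3, 4] / [2] / [5]
  Insert 3 (step 6): P = [2, 3, 6] / [4, 5] / [9];  Q = [1, 3, 4] / [2, 6] / [5]
  Insert 7 (step 7): P = [2, 3, 6, 7] / [4, 5] / [9];  Q = [1, 3, 4, 7] / [2, 6] / [5]
  Insert 8 (step 8): P = [2, 3, 6, 7, 8] / [4, 5] / [9];  Q = [1, 3, 4, 7, 8] / [2, 6] / [5]
  Insert 1 (step 9): P = [1, 3, 6, 7, 8] / [2, 5] / [4] / [9];  Q = [1, 3, 4, 7, 8] / [2, 6] / [5] / [9]
Final shape: (5, 2, 1, 1).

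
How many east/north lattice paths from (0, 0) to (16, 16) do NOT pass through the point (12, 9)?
Number of paths = 504083490

Total paths from (0, 0) to (16, 16): C(32, 16) = 601080390. Paths through (12, 9): (paths (0, 0) → (12, 9)) × (paths (12, 9) → (16, 16)) = C(21, 12) · C(11, 4) = 293930 · 330 = 96996900. Avoidance count = 601080390 − 96996900 = 504083490.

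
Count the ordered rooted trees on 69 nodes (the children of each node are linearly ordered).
C_68 = 86218923998960285726185640663701108500

These ordered rooted trees are counted by the Catalan number C_n = (1/(n + 1)) · C(2n, n). For n = 68: C_68 = (1/69) · C(136, 68) = 5949105755928259715106809205795376486500/69 = 86218923998960285726185640663701108500.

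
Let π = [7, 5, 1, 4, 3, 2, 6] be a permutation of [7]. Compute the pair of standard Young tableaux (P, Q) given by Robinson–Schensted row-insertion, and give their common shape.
P = [1, 2, 6] / [3] / [4] / [5] / [7];  Q = [1, 4, 7] / [2] / [3] / [5] / [6];  common shape = (3, 1, 1, 1, 1)

Row-insert the values π_1, π_2, … into P one at a time, bumping the leftmost entry strictly greater than the inserted value down to the next row. The recording tableau Q records, in position (i, j), the step at which that cell was added to P.
  Insert 7 (step 1): P = [7];  Q = [1]
  Insert 5 (step 2): P = [5] / [7];  Q = [1] / [2]
  Insert 1 (step 3): P = [1] / [5] / [7];  Q = [1] / [2] / [3]
  Insert 4 (step 4): P = [1, 4] / [5] / [7];  Q = [1, 4] / [2] / [3]
  Insert 3 (step 5): P = [1, 3] / [4] / [5] / [7];  Q = [1, 4] / [2] / [3] / [5]
  Insert 2 (step 6): P = [1, 2] / [3] / [4] / [5] / [7];  Q = [1, 4] / [2] / [3] / [5] / [6]
  Insert 6 (step 7): P = [1, 2, 6] / [3] / [4] / [5] / [7];  Q = [1, 4, 7] / [2] / [3] / [5] / [6]
Final shape: (3, 1, 1, 1, 1).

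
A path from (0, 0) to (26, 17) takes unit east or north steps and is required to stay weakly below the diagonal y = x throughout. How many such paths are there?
Number of paths = 155989499540

By the reflection principle (André's argument), the number of monotone paths to (26, 17) with n ≤ m that never go above y = x is C(43, 26) − C(43, 27) = 421171648758 − 265182149218 = 155989499540.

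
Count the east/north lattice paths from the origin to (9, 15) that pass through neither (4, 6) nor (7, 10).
Number of paths = 633026

Inclusion–exclusion. Total paths: C(24, 9) = 1307504. Through P₁: C(10, 4)·C(14, 5) = 420420. Through P₂: C(17, 7)·C(7, 2) = 408408. Since P₁ is strictly southwest of P₂, a monotone path through both must visit P₁ then P₂; paths through both = C(10, 4)·C(7, 3)·C(7, 2) = 154350. Avoid both = 1307504 − 420420 − 408408 + 154350 = 633026.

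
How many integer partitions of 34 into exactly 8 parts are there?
p(34, 8 parts) = 1297

Partitions of n into exactly k parts are in bijection with partitions of n − k into at most k parts (subtract 1 from each part). So p(34, exactly 8) = p(26, parts ≤ 8). Computing via the recurrence p(m, j) = p(m, j−1) + p(m−j, j) gives 1297.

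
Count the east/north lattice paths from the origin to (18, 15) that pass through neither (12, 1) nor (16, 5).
Number of paths = 1035371466

Inclusion–exclusion. Total paths: C(33, 18) = 1037158320. Through P₁: C(13, 12)·C(20, 6) = 503880. Through P₂: C(21, 16)·C(12, 2) = 1343034. Since P₁ is strictly southwest of P₂, a monotone path through both must visit P₁ then P₂; paths through both = C(13, 12)·C(8, 4)·C(12, 2) = 60060. Avoid both = 1037158320 − 503880 − 1343034 + 60060 = 1035371466.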